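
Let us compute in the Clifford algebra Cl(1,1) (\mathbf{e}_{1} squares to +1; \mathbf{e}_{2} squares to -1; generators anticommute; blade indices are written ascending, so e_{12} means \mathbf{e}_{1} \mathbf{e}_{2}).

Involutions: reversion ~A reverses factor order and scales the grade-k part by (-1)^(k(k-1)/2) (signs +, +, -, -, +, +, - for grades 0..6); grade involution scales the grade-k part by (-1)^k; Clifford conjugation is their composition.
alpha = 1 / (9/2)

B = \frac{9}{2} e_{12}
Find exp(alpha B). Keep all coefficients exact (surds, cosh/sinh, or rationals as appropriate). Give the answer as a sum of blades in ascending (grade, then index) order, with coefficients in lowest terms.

B^2 = (\frac{9}{2})^2*(e_{12})^2 = \frac{81}{4}*(+1) = \frac{81}{4} (a basis 2-blade squares to minus the product of its generators' squares).
B^2 = \frac{81}{4} — hyperbolic case — the even/odd split gives cosh and sinh: l = \frac{9}{2}, alpha*l = 1, so exp(alpha B) = cosh(1) + (sinh(1)/(\frac{9}{2}))*B = \cosh{\left(1 \right)} + (\frac{2 \sinh{\left(1 \right)}}{9})*B.
Answer: \cosh{\left(1 \right)} + \sinh{\left(1 \right)} e_{12}


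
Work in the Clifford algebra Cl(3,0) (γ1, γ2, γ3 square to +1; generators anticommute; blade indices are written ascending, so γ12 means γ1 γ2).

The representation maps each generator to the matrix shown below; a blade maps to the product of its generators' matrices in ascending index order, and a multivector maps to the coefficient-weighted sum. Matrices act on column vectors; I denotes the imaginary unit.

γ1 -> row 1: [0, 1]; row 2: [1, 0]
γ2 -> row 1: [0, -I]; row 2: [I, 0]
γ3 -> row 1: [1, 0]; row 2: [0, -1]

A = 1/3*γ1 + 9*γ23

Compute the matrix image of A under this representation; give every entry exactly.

Bivector images (products of the table entries): rho(γ23) = rho(γ2)rho(γ3) = row 1: [0, I]; row 2: [I, 0].
M = (1/3)*rho(γ1) + (9)*rho(γ23), summed entrywise:
Answer: row 1: [0, 1/3 + 9*I]; row 2: [1/3 + 9*I, 0]


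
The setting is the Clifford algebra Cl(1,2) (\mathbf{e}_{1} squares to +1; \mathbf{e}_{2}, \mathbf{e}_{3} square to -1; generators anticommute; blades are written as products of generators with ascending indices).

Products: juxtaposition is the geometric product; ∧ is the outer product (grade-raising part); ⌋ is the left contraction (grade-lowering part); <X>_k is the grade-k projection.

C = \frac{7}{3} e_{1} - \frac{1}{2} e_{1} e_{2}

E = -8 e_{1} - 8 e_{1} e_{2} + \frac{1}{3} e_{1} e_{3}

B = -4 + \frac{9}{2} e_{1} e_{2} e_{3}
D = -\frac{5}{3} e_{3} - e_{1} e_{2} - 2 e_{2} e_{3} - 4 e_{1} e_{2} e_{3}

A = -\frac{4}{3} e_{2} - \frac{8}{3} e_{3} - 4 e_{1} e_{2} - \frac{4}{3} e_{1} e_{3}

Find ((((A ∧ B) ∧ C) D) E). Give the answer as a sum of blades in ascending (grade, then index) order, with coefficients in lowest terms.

step 1: \frac{16}{3} e_{2} + \frac{32}{3} e_{3} + 16 e_{1} e_{2} + \frac{16}{3} e_{1} e_{3}
step 2: -\frac{112}{9} e_{1} e_{2} - \frac{224}{9} e_{1} e_{3} - \frac{16}{3} e_{1} e_{2} e_{3}
step 3: -\frac{80}{9} - \frac{1408}{27} e_{1} - \frac{896}{9} e_{2} + \frac{496}{9} e_{3} + \frac{368}{9} e_{1} e_{2} - \frac{224}{9} e_{1} e_{3} + \frac{224}{9} e_{2} e_{3} + \frac{560}{27} e_{1} e_{2} e_{3}
step 4: \frac{736}{9} + \frac{23920}{27} e_{1} + \frac{59728}{81} e_{2} - \frac{30976}{81} e_{3} - \frac{19808}{27} e_{1} e_{2} + \frac{6448}{27} e_{1} e_{3} + \frac{176}{9} e_{2} e_{3} - \frac{16384}{27} e_{1} e_{2} e_{3}
Answer: \frac{736}{9} + \frac{23920}{27} e_{1} + \frac{59728}{81} e_{2} - \frac{30976}{81} e_{3} - \frac{19808}{27} e_{1} e_{2} + \frac{6448}{27} e_{1} e_{3} + \frac{176}{9} e_{2} e_{3} - \frac{16384}{27} e_{1} e_{2} e_{3}


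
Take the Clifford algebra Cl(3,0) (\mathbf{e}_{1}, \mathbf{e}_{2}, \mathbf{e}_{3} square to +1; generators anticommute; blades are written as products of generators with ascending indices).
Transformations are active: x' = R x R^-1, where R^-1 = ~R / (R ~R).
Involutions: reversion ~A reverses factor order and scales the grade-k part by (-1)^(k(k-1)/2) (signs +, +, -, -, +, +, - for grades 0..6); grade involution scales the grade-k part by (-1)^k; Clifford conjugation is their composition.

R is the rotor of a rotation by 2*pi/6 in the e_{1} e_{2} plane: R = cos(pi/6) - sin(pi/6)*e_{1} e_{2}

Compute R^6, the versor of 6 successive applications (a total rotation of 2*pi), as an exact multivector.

Rotor phase runs at HALF the rotation angle; powers of one rotor simply add phase, so after 6 steps in e_{1} e_{2} the phase is 6*pi/6 = \pi and R^6 = cos(\pi) - sin(\pi)*e_{1} e_{2}.
cos(\pi) = -1 and sin(\pi) = 0, so R^6 = -1. The total rotation 2*pi is 1 full turn, so every vector returns to itself, yet the rotor is -1, on the OTHER sheet of the double cover (an odd number of 2*pi turns).
Answer: -1


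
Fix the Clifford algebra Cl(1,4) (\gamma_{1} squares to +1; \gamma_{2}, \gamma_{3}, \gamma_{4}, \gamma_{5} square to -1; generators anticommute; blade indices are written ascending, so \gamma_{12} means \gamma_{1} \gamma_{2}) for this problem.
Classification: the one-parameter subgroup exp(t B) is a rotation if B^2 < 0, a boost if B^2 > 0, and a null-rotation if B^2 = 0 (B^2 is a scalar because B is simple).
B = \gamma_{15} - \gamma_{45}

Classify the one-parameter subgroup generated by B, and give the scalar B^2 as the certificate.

B^2 term by term: the squares give (1)^2*(\gamma_{15})^2 + (-1)^2*(\gamma_{45})^2 = 1*(+1) + 1*(-1) = 0 (each basis 2-blade squares to minus the product of its generators' squares); cross terms between blades sharing an index anticommute and cancel. So B^2 = 0.
Answer: null-rotation, certificate B^2 = 0. The scalar 0 is the complete invariant here: its sign names the subgroup type.


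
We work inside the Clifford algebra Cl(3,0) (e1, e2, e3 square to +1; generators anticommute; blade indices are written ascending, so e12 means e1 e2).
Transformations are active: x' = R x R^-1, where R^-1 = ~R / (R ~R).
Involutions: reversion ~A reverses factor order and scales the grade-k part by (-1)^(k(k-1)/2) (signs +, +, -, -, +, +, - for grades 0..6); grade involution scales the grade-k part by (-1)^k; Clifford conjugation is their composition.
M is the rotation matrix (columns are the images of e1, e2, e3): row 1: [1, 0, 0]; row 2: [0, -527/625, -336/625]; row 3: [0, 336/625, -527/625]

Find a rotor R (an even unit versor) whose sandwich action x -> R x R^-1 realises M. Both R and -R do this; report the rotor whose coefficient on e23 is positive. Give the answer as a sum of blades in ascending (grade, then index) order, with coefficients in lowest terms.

Method: write R = a + b12*e12 + b13*e13 + b23*e23 with a^2 + b12^2 + b13^2 + b23^2 = 1 (so R^-1 = ~R). Expanding the columns R e_j ~R gives tr M = 4a^2 - 1 and, from the antisymmetric part, M21 - M12 = -4a*b12, M13 - M31 = 4a*b13, M32 - M23 = -4a*b23.
Here tr M = -429/625, so a^2 = (1 + tr M)/4 = 49/625 and a = ±7/25. Taking a = 7/25: M21 - M12 = 0, M13 - M31 = 0, M32 - M23 = 672/625, giving b12 = 0, b13 = 0, b23 = -24/25, i.e. R = 7/25 - 24/25*e23.
Its e23 coefficient is negative, so report the other preimage -R.
Answer: -7/25 + 24/25*e23. Why the constraint matters: R and -R act identically through the sandwich — M has trace -429/625 either way — so only the sign condition on e23 picks one of the two preimages.


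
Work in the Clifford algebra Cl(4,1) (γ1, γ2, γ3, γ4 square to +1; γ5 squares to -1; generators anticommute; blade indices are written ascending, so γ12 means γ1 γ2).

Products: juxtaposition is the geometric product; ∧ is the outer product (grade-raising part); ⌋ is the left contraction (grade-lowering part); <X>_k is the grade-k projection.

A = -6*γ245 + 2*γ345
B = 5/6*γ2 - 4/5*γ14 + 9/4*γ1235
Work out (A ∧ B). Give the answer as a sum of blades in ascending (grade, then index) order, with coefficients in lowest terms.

step 1: -5/3*γ2345
Answer: -5/3*γ2345


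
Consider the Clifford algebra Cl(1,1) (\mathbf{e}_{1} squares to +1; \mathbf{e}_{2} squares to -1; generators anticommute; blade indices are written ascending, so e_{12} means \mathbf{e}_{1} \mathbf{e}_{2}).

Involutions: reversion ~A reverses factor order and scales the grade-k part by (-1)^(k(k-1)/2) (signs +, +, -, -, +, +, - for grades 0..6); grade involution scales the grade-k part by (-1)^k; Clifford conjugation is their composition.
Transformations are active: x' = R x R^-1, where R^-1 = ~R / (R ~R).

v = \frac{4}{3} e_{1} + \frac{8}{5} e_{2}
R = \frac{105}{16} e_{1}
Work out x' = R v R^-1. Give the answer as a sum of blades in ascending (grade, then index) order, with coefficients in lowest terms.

~R = \frac{105}{16} e_{1}, and R ~R = \frac{11025}{256}, so R^-1 = ~R / (\frac{11025}{256}).
R v = \frac{35}{4} + \frac{21}{2} e_{12}
Answer: \frac{4}{3} e_{1} - \frac{8}{5} e_{2}


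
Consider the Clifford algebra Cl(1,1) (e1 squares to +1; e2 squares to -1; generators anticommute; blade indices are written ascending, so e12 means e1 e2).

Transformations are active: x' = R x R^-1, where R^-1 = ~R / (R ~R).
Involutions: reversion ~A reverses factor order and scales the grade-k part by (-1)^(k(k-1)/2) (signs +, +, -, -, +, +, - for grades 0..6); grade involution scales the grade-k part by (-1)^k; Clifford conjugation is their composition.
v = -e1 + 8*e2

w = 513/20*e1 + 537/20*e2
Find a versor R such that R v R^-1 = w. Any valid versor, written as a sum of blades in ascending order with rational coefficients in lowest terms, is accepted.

The midline construction: v and w both square to -63, so reflecting in their sum 493/20*e1 + 697/20*e2 exchanges them.
Answer: 493/20*e1 + 697/20*e2


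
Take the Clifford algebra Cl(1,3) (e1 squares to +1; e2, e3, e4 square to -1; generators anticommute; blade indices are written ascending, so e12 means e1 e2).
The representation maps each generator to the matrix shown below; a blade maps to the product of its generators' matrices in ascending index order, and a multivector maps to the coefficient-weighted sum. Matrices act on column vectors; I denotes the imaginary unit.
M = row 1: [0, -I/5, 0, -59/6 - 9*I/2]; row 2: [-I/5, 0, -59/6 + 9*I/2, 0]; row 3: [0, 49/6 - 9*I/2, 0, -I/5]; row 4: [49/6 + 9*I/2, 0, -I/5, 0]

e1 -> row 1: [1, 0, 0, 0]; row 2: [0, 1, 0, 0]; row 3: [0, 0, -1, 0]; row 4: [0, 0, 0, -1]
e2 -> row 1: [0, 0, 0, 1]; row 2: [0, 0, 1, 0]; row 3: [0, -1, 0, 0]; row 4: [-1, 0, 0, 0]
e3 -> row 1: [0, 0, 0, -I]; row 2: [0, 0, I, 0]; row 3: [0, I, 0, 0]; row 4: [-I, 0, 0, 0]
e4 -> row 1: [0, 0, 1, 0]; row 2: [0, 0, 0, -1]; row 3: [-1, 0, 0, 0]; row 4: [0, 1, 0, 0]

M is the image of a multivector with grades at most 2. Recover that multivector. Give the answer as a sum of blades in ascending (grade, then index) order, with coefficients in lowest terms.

Method: the blade images are trace-orthogonal — tr(rho(e_A) rho(e_B)^-1) = 4 if A = B and 0 otherwise — and rho(e_A)^-1 = (e_A)^2 * rho(e_A) with (e_A)^2 = +1 or -1, so the coefficient of e_A in the preimage is (e_A)^2 * tr(M rho(e_A))/4.
Nonzero projections over blades of grade <= 2: e2: (e2)^2 = -1, tr(M rho(e2)) = 36, coefficient -9; e12: (e12)^2 = +1, tr(M rho(e12)) = -10/3, coefficient -5/6; e13: (e13)^2 = +1, tr(M rho(e13)) = 18, coefficient 9/2; e34: (e34)^2 = -1, tr(M rho(e34)) = -4/5, coefficient 1/5. Every other blade of grade <= 2 projects to 0.
Answer: -9*e2 - 5/6*e12 + 9/2*e13 + 1/5*e34


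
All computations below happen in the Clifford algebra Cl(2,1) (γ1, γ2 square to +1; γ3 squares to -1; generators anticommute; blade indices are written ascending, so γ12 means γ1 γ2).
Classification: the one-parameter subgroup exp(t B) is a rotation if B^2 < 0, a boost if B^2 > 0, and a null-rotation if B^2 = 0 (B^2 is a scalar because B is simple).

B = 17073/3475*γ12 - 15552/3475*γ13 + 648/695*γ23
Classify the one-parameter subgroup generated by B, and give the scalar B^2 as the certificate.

B^2 term by term: the squares give (17073/3475)^2*(γ12)^2 + (-15552/3475)^2*(γ13)^2 + (648/695)^2*(γ23)^2 = 291487329/12075625*(-1) + 241864704/12075625*(+1) + 419904/483025*(+1) = -81/25 (each basis 2-blade squares to minus the product of its generators' squares); cross terms between blades sharing an index anticommute and cancel. So B^2 = -81/25.
Answer: rotation, certificate B^2 = -81/25. The class reads off the invariant scalar -81/25 directly.


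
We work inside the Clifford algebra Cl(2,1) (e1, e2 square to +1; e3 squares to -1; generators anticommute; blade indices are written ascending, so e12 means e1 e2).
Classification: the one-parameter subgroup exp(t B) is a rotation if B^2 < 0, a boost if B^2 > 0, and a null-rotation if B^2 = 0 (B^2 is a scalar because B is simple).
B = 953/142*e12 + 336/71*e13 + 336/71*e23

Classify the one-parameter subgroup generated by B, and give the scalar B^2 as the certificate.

B^2 term by term: the squares give (953/142)^2*(e12)^2 + (336/71)^2*(e13)^2 + (336/71)^2*(e23)^2 = 908209/20164*(-1) + 112896/5041*(+1) + 112896/5041*(+1) = -1/4 (each basis 2-blade squares to minus the product of its generators' squares); cross terms between blades sharing an index anticommute and cancel. So B^2 = -1/4.
Answer: rotation, certificate B^2 = -1/4. One invariant decides it: the square -1/4 survives every conjugation, and its sign is exactly the classification.


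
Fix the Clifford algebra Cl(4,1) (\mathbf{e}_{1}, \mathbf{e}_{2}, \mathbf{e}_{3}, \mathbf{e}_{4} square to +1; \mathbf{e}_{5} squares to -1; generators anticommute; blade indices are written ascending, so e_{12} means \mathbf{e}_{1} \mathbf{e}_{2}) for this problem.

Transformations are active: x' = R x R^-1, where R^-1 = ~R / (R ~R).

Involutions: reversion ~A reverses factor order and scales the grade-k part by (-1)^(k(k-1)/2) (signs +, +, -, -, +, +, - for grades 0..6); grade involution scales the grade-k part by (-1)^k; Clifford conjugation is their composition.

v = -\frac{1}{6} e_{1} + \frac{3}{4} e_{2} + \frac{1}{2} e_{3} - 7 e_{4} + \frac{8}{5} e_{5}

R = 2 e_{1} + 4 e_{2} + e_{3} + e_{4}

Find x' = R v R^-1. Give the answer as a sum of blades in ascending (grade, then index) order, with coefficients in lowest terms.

~R = 2 e_{1} + 4 e_{2} + e_{3} + e_{4}, and R ~R = 22, so R^-1 = ~R / (22).
R v = -\frac{23}{6} + \frac{13}{6} e_{12} + \frac{7}{6} e_{13} - \frac{83}{6} e_{14} + \frac{16}{5} e_{15} + \frac{5}{4} e_{23} - \frac{115}{4} e_{24} + \frac{32}{5} e_{25} - \frac{15}{2} e_{34} + \frac{8}{5} e_{35} + \frac{8}{5} e_{45}
Answer: -\frac{35}{66} e_{1} - \frac{283}{132} e_{2} - \frac{28}{33} e_{3} + \frac{439}{66} e_{4} - \frac{8}{5} e_{5}


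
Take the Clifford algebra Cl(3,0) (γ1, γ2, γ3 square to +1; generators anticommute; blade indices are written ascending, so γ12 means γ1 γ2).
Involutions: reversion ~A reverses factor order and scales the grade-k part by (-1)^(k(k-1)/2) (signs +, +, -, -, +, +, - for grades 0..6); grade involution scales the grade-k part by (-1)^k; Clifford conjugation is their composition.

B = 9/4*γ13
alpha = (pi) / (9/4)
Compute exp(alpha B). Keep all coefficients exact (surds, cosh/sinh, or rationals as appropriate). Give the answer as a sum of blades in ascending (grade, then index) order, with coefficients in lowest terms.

B^2 = (9/4)^2*(γ13)^2 = 81/16*(-1) = -81/16 (a basis 2-blade squares to minus the product of its generators' squares).
B^2 = -81/16 — a negative square means the series sums to a rotation: l = 9/4, alpha*l = pi, so exp(alpha B) = cos(pi) + (sin(pi)/(9/4))*B = -1 + (0)*B.
Answer: -1


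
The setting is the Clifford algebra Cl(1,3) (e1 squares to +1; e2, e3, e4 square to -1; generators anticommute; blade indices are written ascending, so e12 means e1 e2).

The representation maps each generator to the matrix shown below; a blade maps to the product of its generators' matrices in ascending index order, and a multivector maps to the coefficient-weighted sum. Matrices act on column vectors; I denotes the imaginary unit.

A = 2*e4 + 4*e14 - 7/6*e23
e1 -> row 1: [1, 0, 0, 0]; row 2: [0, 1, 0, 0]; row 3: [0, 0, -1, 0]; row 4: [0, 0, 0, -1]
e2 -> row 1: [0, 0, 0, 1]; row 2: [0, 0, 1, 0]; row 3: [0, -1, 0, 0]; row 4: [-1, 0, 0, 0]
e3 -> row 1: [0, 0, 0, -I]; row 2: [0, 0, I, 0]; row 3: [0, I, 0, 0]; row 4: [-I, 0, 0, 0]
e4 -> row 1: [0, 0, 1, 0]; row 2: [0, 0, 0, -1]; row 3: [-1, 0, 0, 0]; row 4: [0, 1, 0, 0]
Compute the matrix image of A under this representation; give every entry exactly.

Bivector images (products of the table entries): rho(e14) = rho(e1)rho(e4) = row 1: [0, 0, 1, 0]; row 2: [0, 0, 0, -1]; row 3: [1, 0, 0, 0]; row 4: [0, -1, 0, 0]; rho(e23) = rho(e2)rho(e3) = row 1: [-I, 0, 0, 0]; row 2: [0, I, 0, 0]; row 3: [0, 0, -I, 0]; row 4: [0, 0, 0, I].
M = (2)*rho(e4) + (4)*rho(e14) + (-7/6)*rho(e23), summed entrywise:
Answer: row 1: [7*I/6, 0, 6, 0]; row 2: [0, -7*I/6, 0, -6]; row 3: [2, 0, 7*I/6, 0]; row 4: [0, -2, 0, -7*I/6]


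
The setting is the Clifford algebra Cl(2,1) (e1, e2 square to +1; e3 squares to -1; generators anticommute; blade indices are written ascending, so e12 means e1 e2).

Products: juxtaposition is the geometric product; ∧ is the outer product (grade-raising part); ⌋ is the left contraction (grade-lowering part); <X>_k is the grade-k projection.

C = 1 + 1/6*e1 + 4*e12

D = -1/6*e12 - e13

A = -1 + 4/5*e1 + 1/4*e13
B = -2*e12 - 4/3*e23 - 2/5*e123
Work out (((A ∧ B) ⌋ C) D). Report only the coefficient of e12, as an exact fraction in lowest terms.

step 1: 2*e12 + 4/3*e23 - 2/3*e123
step 2: -8
step 3: 4/3*e12 + 8*e13
Answer: 4/3


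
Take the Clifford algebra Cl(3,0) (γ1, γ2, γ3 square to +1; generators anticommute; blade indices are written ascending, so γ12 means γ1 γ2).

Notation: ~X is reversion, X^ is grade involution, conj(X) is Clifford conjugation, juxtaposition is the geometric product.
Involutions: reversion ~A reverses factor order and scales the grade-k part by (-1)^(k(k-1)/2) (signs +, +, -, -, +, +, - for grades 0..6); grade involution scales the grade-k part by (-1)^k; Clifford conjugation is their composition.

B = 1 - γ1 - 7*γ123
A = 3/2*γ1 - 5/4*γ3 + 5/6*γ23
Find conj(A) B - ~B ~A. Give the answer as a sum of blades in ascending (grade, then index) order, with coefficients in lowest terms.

first term: 3/2 - 22/3*γ1 + 5/4*γ3 - 35/4*γ12 + 5/4*γ13 + 29/3*γ23 + 5/6*γ123
second term: -3/2 + 22/3*γ1 - 5/4*γ3 - 35/4*γ12 + 5/4*γ13 + 29/3*γ23 + 5/6*γ123
Answer: 3 - 44/3*γ1 + 5/2*γ3


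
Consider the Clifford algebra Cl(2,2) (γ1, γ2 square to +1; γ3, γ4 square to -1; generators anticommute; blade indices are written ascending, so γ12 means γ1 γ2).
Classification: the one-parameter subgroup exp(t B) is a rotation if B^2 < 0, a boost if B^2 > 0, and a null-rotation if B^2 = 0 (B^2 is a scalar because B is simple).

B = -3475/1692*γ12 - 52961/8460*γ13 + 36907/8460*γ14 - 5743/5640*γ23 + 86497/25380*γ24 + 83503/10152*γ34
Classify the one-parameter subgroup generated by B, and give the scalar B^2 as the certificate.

B^2 term by term: the squares give (-3475/1692)^2*(γ12)^2 + (-52961/8460)^2*(γ13)^2 + (36907/8460)^2*(γ14)^2 + (-5743/5640)^2*(γ23)^2 + (86497/25380)^2*(γ24)^2 + (83503/10152)^2*(γ34)^2 = 12075625/2862864*(-1) + 2804867521/71571600*(+1) + 1362126649/71571600*(+1) + 32982049/31809600*(+1) + 7481731009/644144400*(+1) + 6972751009/103063104*(-1) = -1 (each basis 2-blade squares to minus the product of its generators' squares); cross terms between blades sharing an index anticommute and cancel; the commuting (index-disjoint) pairs give grade-4 terms 2*c*c'*(blade product), which cancel blade by blade — γ1234: -290172925/8588592 + 4580967617/107357400 - 211956901/23857200 = 0 — confirming B is simple. So B^2 = -1.
Answer: rotation, certificate B^2 = -1. Check the certificate: B^2 = -1, and that sign is decisive whatever form B takes.


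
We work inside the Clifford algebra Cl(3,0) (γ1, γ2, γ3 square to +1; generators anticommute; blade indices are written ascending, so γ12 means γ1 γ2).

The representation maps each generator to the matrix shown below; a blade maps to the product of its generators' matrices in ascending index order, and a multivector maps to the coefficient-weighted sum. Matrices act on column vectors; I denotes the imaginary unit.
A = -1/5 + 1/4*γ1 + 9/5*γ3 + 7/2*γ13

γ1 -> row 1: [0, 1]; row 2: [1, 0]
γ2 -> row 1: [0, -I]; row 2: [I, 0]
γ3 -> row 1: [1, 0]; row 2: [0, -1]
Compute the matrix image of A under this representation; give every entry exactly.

Bivector images (products of the table entries): rho(γ13) = rho(γ1)rho(γ3) = row 1: [0, -1]; row 2: [1, 0].
M = (-1/5)*1 + (1/4)*rho(γ1) + (9/5)*rho(γ3) + (7/2)*rho(γ13), summed entrywise (1 is the identity matrix):
Answer: row 1: [8/5, -13/4]; row 2: [15/4, -2]


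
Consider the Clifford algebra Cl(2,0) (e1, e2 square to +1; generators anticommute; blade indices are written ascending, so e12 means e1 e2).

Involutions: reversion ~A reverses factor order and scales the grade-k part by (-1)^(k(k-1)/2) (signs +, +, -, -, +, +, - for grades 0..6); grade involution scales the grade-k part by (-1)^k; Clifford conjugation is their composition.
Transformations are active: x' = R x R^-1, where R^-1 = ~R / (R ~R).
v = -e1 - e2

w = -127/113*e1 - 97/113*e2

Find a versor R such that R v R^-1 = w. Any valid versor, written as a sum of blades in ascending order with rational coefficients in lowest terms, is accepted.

Key observation: q(v) = q(w) = 2 (sandwiches preserve the norm), so R = v + w = -240/113*e1 - 210/113*e2 works whenever it is invertible — the component of v along it is kept and (v - w)/2 reverses, sending v to w.
Answer: -240/113*e1 - 210/113*e2


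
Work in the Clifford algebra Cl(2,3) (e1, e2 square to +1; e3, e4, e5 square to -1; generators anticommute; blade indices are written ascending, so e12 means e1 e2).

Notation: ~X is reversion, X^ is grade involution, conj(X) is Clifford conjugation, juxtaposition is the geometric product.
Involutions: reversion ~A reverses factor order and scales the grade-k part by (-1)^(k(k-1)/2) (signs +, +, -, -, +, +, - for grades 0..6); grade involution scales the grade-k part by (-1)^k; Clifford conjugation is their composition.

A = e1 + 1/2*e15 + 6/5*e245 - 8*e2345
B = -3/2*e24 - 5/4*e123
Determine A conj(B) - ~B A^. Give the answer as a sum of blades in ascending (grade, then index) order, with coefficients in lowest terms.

first term: 9/5*e5 - 5/4*e23 + 12*e35 + 3/2*e124 + 10*e145 + 5/8*e235 + 3/4*e1245 + 3/2*e1345
second term: -9/5*e5 - 5/4*e23 + 12*e35 - 3/2*e124 - 10*e145 + 5/8*e235 + 3/4*e1245 + 3/2*e1345
Answer: 18/5*e5 + 3*e124 + 20*e145


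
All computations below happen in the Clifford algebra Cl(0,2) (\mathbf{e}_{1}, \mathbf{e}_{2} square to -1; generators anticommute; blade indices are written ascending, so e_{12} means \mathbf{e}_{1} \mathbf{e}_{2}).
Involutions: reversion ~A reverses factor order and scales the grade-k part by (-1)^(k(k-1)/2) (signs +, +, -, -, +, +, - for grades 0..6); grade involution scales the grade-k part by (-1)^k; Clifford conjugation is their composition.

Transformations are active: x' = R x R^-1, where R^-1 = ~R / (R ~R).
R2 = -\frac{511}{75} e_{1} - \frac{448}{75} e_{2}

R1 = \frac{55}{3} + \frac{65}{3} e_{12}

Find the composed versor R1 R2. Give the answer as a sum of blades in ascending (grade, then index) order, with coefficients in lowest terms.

Distribute over the terms of R1 (each basis-blade product reordered to ascending indices, repeated generators contracted through their squares):
(\frac{55}{3}) R2 = -\frac{5621}{45} e_{1} - \frac{4928}{45} e_{2}
(\frac{65}{3} e_{12}) R2 = \frac{5824}{45} e_{1} - \frac{6643}{45} e_{2}
Summing the partial products and collecting blades:
Answer: \frac{203}{45} e_{1} - \frac{3857}{15} e_{2}


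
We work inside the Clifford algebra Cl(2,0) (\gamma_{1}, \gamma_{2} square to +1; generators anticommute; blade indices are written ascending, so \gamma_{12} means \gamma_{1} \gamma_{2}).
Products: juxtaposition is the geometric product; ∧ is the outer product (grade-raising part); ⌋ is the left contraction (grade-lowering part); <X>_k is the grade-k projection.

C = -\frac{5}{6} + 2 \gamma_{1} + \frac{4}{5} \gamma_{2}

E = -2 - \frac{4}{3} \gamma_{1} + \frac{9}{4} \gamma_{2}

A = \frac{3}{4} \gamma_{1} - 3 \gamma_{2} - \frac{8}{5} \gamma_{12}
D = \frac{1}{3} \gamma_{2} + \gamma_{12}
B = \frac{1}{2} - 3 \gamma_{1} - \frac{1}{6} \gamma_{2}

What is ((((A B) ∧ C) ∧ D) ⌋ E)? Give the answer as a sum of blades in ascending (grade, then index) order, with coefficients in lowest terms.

step 1: -\frac{7}{4} + \frac{77}{120} \gamma_{1} - \frac{63}{10} \gamma_{2} - \frac{397}{40} \gamma_{12}
step 2: \frac{35}{24} - \frac{581}{144} \gamma_{1} + \frac{77}{20} \gamma_{2} + \frac{25661}{1200} \gamma_{12}
step 3: \frac{35}{72} \gamma_{2} + \frac{49}{432} \gamma_{12}
step 4: \frac{35}{32}
Answer: \frac{35}{32}


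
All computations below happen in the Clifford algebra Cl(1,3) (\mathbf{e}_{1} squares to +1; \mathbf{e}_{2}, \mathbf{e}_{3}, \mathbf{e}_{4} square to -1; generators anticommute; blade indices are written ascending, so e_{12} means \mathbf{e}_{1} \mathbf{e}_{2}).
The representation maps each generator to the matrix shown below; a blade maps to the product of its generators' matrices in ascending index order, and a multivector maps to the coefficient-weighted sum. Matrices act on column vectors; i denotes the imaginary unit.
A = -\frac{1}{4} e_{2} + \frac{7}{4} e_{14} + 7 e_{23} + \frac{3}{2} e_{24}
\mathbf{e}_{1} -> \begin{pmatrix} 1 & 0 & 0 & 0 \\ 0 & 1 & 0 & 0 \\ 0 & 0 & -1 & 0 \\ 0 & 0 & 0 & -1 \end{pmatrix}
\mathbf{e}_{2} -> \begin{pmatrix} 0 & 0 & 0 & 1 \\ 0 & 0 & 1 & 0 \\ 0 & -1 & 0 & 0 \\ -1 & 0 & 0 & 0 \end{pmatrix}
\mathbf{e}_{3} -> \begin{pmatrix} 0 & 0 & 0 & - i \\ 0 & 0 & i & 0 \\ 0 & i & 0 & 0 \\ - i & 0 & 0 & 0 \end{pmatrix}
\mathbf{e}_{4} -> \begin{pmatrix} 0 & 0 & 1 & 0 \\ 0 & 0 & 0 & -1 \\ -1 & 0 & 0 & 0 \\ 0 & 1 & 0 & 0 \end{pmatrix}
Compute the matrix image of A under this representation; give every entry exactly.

Bivector images (products of the table entries): rho(e_{14}) = rho(\mathbf{e}_{1})rho(\mathbf{e}_{4}) = \begin{pmatrix} 0 & 0 & 1 & 0 \\ 0 & 0 & 0 & -1 \\ 1 & 0 & 0 & 0 \\ 0 & -1 & 0 & 0 \end{pmatrix}; rho(e_{23}) = rho(\mathbf{e}_{2})rho(\mathbf{e}_{3}) = \begin{pmatrix} - i & 0 & 0 & 0 \\ 0 & i & 0 & 0 \\ 0 & 0 & - i & 0 \\ 0 & 0 & 0 & i \end{pmatrix}; rho(e_{24}) = rho(\mathbf{e}_{2})rho(\mathbf{e}_{4}) = \begin{pmatrix} 0 & 1 & 0 & 0 \\ -1 & 0 & 0 & 0 \\ 0 & 0 & 0 & 1 \\ 0 & 0 & -1 & 0 \end{pmatrix}.
M = (-\frac{1}{4})*rho(e_{2}) + (\frac{7}{4})*rho(e_{14}) + (7)*rho(e_{23}) + (\frac{3}{2})*rho(e_{24}), summed entrywise:
Answer: \begin{pmatrix} - 7 i & \frac{3}{2} & \frac{7}{4} & - \frac{1}{4} \\ - \frac{3}{2} & 7 i & - \frac{1}{4} & - \frac{7}{4} \\ \frac{7}{4} & \frac{1}{4} & - 7 i & \frac{3}{2} \\ \frac{1}{4} & - \frac{7}{4} & - \frac{3}{2} & 7 i \end{pmatrix}


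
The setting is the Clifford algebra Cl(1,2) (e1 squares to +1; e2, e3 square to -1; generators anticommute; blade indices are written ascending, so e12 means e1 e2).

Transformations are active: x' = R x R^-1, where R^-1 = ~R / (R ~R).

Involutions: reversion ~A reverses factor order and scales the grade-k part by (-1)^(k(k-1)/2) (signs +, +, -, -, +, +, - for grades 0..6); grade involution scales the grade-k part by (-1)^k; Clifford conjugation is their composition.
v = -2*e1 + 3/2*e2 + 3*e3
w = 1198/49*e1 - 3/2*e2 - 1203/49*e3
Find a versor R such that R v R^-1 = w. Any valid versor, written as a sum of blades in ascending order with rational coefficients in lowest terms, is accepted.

Here q(v) = q(w) = -29/4; the classical choice R = v + w = 1100/49*e1 - 1056/49*e3 then realises v -> w under the sandwich.
Answer: 1100/49*e1 - 1056/49*e3


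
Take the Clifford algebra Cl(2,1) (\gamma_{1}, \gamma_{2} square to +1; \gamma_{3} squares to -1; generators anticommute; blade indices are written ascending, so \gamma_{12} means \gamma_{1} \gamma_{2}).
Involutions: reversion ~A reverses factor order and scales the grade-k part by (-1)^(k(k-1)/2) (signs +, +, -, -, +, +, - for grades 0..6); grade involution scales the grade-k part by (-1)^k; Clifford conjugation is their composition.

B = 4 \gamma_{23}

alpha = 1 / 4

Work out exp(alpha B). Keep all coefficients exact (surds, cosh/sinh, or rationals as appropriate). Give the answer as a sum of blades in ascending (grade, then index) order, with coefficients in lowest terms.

B^2 = (4)^2*(\gamma_{23})^2 = 16*(+1) = 16 (a basis 2-blade squares to minus the product of its generators' squares).
B^2 = 16 — B^2 > 0, so the exponential closes hyperbolically: l = 4, alpha*l = 1, so exp(alpha B) = cosh(1) + (sinh(1)/4)*B = \cosh{\left(1 \right)} + (\frac{\sinh{\left(1 \right)}}{4})*B.
Answer: \cosh{\left(1 \right)} + \sinh{\left(1 \right)} \gamma_{23}


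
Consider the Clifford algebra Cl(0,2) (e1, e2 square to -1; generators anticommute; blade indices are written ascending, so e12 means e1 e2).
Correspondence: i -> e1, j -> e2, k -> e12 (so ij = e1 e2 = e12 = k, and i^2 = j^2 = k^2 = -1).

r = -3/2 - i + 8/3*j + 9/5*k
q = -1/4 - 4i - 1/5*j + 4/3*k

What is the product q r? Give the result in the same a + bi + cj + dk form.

In blades: q = -1/4 - 4*e1 - 1/5*e2 + 4/3*e12, r = -3/2 - e1 + 8/3*e2 + 9/5*e12.
Distribute q over r term by term (generator squares from the signature, products reordered to ascending indices): (-1/4)*r = 3/8 + 1/4*e1 - 2/3*e2 - 9/20*e12; (-4*e1)*r = -4 + 6*e1 + 36/5*e2 - 32/3*e12; (-1/5*e2)*r = 8/15 - 9/25*e1 + 3/10*e2 - 1/5*e12; (4/3*e12)*r = -12/5 - 32/9*e1 - 4/3*e2 - 2*e12.
Sum: -659/120 + 2101/900*e1 + 11/2*e2 - 799/60*e12; translating back through the correspondence:
Answer: -659/120 + 2101/900*i + 11/2*j - 799/60*k


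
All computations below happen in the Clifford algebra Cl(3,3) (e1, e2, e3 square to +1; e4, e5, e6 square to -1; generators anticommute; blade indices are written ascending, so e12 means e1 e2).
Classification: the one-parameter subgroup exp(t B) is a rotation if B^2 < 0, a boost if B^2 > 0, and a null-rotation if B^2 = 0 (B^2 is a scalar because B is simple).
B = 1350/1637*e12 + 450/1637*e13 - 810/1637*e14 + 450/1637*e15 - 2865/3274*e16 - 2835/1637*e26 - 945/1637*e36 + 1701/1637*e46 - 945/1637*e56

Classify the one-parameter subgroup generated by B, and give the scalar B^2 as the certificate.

B^2 term by term: the squares give (1350/1637)^2*(e12)^2 + (450/1637)^2*(e13)^2 + (-810/1637)^2*(e14)^2 + (450/1637)^2*(e15)^2 + (-2865/3274)^2*(e16)^2 + (-2835/1637)^2*(e26)^2 + (-945/1637)^2*(e36)^2 + (1701/1637)^2*(e46)^2 + (-945/1637)^2*(e56)^2 = 1822500/2679769*(-1) + 202500/2679769*(-1) + 656100/2679769*(+1) + 202500/2679769*(+1) + 8208225/10719076*(+1) + 8037225/2679769*(+1) + 893025/2679769*(+1) + 2893401/2679769*(-1) + 893025/2679769*(-1) = 9/4 (each basis 2-blade squares to minus the product of its generators' squares); cross terms between blades sharing an index anticommute and cancel; the commuting (index-disjoint) pairs give grade-4 terms 2*c*c'*(blade product), which cancel blade by blade — e1236: -2551500/2679769 + 2551500/2679769 = 0; e1246: 4592700/2679769 - 4592700/2679769 = 0; e1256: -2551500/2679769 + 2551500/2679769 = 0; e1346: 1530900/2679769 - 1530900/2679769 = 0; e1356: -850500/2679769 + 850500/2679769 = 0; e1456: 1530900/2679769 - 1530900/2679769 = 0 — confirming B is simple. So B^2 = 9/4.
Answer: boost, certificate B^2 = 9/4. Certificate logic: 9/4 is a conjugation-invariant scalar, so its sign fixes rotation versus boost versus null-rotation outright.


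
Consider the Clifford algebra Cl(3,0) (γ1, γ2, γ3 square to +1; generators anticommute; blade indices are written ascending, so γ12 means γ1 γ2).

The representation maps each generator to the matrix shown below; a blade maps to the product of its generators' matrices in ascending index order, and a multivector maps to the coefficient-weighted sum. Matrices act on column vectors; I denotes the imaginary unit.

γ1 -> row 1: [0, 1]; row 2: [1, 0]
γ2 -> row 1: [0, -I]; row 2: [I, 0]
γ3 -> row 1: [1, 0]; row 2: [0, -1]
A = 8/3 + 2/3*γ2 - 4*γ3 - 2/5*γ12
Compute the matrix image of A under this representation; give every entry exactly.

Bivector images (products of the table entries): rho(γ12) = rho(γ1)rho(γ2) = row 1: [I, 0]; row 2: [0, -I].
M = (8/3)*1 + (2/3)*rho(γ2) + (-4)*rho(γ3) + (-2/5)*rho(γ12), summed entrywise (1 is the identity matrix):
Answer: row 1: [-4/3 - 2*I/5, -2*I/3]; row 2: [2*I/3, 20/3 + 2*I/5]


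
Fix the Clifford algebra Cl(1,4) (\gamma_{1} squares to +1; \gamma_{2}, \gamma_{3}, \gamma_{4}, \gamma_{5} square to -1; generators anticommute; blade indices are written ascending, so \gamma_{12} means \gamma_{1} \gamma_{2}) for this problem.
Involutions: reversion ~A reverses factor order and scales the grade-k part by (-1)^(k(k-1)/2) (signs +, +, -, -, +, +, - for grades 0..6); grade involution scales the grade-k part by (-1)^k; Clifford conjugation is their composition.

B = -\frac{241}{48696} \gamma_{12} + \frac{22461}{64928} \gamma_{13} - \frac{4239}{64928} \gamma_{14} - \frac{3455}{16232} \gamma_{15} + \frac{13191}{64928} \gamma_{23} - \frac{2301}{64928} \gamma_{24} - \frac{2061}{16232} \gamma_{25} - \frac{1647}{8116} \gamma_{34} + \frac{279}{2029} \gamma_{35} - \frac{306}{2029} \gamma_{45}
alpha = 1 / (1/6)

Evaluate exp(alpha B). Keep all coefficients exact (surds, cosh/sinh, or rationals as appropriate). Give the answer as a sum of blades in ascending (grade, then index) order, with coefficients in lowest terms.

B^2 term by term: the squares give (-\frac{241}{48696})^2*(\gamma_{12})^2 + (\frac{22461}{64928})^2*(\gamma_{13})^2 + (-\frac{4239}{64928})^2*(\gamma_{14})^2 + (-\frac{3455}{16232})^2*(\gamma_{15})^2 + (\frac{13191}{64928})^2*(\gamma_{23})^2 + (-\frac{2301}{64928})^2*(\gamma_{24})^2 + (-\frac{2061}{16232})^2*(\gamma_{25})^2 + (-\frac{1647}{8116})^2*(\gamma_{34})^2 + (\frac{279}{2029})^2*(\gamma_{35})^2 + (-\frac{306}{2029})^2*(\gamma_{45})^2 = \frac{58081}{2371300416}*(+1) + \frac{504496521}{4215645184}*(+1) + \frac{17969121}{4215645184}*(+1) + \frac{11937025}{263477824}*(+1) + \frac{174002481}{4215645184}*(-1) + \frac{5294601}{4215645184}*(-1) + \frac{4247721}{263477824}*(-1) + \frac{2712609}{65869456}*(-1) + \frac{77841}{4116841}*(-1) + \frac{93636}{4116841}*(-1) = \frac{1}{36} (each basis 2-blade squares to minus the product of its generators' squares); cross terms between blades sharing an index anticommute and cancel; the commuting (index-disjoint) pairs give grade-4 terms 2*c*c'*(blade product), which cancel blade by blade — \gamma_{1234}: \frac{132309}{65869456} + \frac{51682761}{2107822592} - \frac{55916649}{2107822592} = 0; \gamma_{1235}: -\frac{22413}{16467364} + \frac{46292121}{526955648} - \frac{45574905}{526955648} = 0; \gamma_{1245}: \frac{12291}{8233682} - \frac{8736579}{526955648} + \frac{7949955}{526955648} = 0; \gamma_{1345}: -\frac{3436533}{32934728} + \frac{1182681}{65869456} + \frac{5690385}{65869456} = 0; \gamma_{2345}: -\frac{2018223}{32934728} + \frac{641979}{65869456} + \frac{3394467}{65869456} = 0 — confirming B is simple. So B^2 = \frac{1}{36}.
B^2 = \frac{1}{36} — hyperbolic case — the even/odd split gives cosh and sinh: l = \frac{1}{6}, alpha*l = 1, so exp(alpha B) = cosh(1) + (sinh(1)/(\frac{1}{6}))*B = \cosh{\left(1 \right)} + (6 \sinh{\left(1 \right)})*B.
Answer: \cosh{\left(1 \right)} - \frac{241 \sinh{\left(1 \right)}}{8116} \gamma_{12} + \frac{67383 \sinh{\left(1 \right)}}{32464} \gamma_{13} - \frac{12717 \sinh{\left(1 \right)}}{32464} \gamma_{14} - \frac{10365 \sinh{\left(1 \right)}}{8116} \gamma_{15} + \frac{39573 \sinh{\left(1 \right)}}{32464} \gamma_{23} - \frac{6903 \sinh{\left(1 \right)}}{32464} \gamma_{24} - \frac{6183 \sinh{\left(1 \right)}}{8116} \gamma_{25} - \frac{4941 \sinh{\left(1 \right)}}{4058} \gamma_{34} + \frac{1674 \sinh{\left(1 \right)}}{2029} \gamma_{35} - \frac{1836 \sinh{\left(1 \right)}}{2029} \gamma_{45}


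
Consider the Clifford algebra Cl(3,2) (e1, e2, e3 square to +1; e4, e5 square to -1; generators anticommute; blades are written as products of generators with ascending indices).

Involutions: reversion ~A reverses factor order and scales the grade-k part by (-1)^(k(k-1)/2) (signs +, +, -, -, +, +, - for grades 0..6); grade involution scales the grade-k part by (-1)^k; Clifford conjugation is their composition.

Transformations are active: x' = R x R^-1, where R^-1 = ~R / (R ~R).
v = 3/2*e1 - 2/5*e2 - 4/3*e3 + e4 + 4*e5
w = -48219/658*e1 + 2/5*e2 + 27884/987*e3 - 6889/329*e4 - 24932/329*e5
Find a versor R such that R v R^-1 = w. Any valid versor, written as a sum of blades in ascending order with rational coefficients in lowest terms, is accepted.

Equal squares first: v^2 = w^2 = -11531/900. Then v + w = -23616/329*e1 + 8856/329*e3 - 6560/329*e4 - 23616/329*e5 is a versor taking v to w, provided it is invertible.
Answer: -23616/329*e1 + 8856/329*e3 - 6560/329*e4 - 23616/329*e5


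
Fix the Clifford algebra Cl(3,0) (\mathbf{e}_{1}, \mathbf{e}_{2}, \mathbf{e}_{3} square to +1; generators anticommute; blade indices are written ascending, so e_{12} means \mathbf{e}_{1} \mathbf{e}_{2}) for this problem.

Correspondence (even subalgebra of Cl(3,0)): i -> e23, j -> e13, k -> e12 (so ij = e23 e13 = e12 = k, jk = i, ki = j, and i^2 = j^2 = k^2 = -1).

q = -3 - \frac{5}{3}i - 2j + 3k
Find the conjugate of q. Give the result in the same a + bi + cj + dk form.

In blades: q = -3 + 3 e_{12} - 2 e_{13} - \frac{5}{3} e_{23}.
Quaternion conjugation is reversion on the even subalgebra: the scalar is fixed and every grade-2 blade flips sign, giving -3 - 3 e_{12} + 2 e_{13} + \frac{5}{3} e_{23}; translating back:
Answer: -3 + \frac{5}{3}i + 2j - 3k


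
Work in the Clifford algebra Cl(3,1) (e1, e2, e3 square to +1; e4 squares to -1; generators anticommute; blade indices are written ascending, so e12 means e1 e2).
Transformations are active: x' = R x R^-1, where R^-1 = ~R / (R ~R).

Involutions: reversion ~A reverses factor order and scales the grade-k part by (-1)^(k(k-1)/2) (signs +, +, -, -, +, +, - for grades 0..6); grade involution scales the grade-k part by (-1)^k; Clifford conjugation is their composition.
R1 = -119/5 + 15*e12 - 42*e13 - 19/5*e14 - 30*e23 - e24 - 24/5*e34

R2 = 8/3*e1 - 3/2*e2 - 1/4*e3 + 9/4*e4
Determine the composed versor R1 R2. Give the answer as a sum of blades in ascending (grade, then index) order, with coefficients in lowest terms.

Distribute over the terms of R2 (each basis-blade product reordered to ascending indices, repeated generators contracted through their squares):
R1 (8/3*e1) = -952/15*e1 - 40*e2 + 112*e3 + 152/15*e4 - 80*e123 - 8/3*e124 - 64/5*e134
R1 (-3/2*e2) = -45/2*e1 + 357/10*e2 - 45*e3 - 3/2*e4 - 63*e123 - 57/10*e124 + 36/5*e234
R1 (-1/4*e3) = 21/2*e1 + 15/2*e2 + 119/20*e3 - 6/5*e4 - 15/4*e123 - 19/20*e134 - 1/4*e234
R1 (9/4*e4) = 171/20*e1 + 9/4*e2 + 54/5*e3 - 1071/20*e4 + 135/4*e124 - 189/2*e134 - 135/2*e234
Summing the partial products and collecting blades:
Answer: -803/12*e1 + 109/20*e2 + 335/4*e3 - 2767/60*e4 - 587/4*e123 + 1523/60*e124 - 433/4*e134 - 1211/20*e234


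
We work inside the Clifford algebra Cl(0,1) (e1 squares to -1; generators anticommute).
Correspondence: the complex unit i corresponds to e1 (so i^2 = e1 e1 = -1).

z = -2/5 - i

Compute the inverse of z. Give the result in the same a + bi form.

In blades: z = -2/5 - e1.
With qbar = -2/5 + e1 (scalar fixed, mapped units negated), z qbar = 29/25 (the sum of squared coefficients), so z^-1 = qbar / (29/25) = -10/29 + 25/29*e1; translating back:
Answer: -10/29 + 25/29*i


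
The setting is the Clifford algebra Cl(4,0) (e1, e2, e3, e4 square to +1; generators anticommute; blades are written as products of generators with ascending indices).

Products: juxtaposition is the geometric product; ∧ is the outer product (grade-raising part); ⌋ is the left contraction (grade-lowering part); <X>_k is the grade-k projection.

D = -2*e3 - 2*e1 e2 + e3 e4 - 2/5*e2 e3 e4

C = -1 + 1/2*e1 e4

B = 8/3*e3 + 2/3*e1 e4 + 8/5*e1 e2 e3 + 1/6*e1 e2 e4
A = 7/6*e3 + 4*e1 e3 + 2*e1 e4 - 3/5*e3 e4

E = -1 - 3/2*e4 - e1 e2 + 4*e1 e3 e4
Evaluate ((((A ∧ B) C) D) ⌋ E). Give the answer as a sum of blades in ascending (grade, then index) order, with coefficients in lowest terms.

step 1: -55/9*e1 e3 e4 + 7/36*e1 e2 e3 e4
step 2: -55/18*e3 - 7/72*e2 e3 + 55/9*e1 e3 e4 - 7/36*e1 e2 e3 e4
step 3: 55/9 - 557/90*e1 + 7/36*e2 - 557/180*e4 + 95/36*e1 e2 - 7/36*e1 e3 + 110/9*e1 e4 - 95/72*e2 e4 - 7/18*e3 e4 + 55/9*e1 e2 e3 - 7/18*e1 e2 e4 - 110/9*e2 e3 e4
step 4: 421/360 + 7/4*e1 + 557/90*e2 + 440/9*e3 - 151/18*e4 - 55/9*e1 e2 - 557/45*e1 e3 - 1114/45*e3 e4 + 220/9*e1 e3 e4
Answer: 421/360 + 7/4*e1 + 557/90*e2 + 440/9*e3 - 151/18*e4 - 55/9*e1 e2 - 557/45*e1 e3 - 1114/45*e3 e4 + 220/9*e1 e3 e4
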